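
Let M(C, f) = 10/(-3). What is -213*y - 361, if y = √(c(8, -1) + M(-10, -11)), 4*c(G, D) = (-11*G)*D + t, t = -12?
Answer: -361 - 71*√141 ≈ -1204.1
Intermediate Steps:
M(C, f) = -10/3 (M(C, f) = 10*(-⅓) = -10/3)
c(G, D) = -3 - 11*D*G/4 (c(G, D) = ((-11*G)*D - 12)/4 = (-11*D*G - 12)/4 = (-12 - 11*D*G)/4 = -3 - 11*D*G/4)
y = √141/3 (y = √((-3 - 11/4*(-1)*8) - 10/3) = √((-3 + 22) - 10/3) = √(19 - 10/3) = √(47/3) = √141/3 ≈ 3.9581)
-213*y - 361 = -71*√141 - 361 = -361 - 71*√141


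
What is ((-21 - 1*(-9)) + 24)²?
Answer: 144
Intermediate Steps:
((-21 - 1*(-9)) + 24)² = ((-21 + 9) + 24)² = (-12 + 24)² = 12² = 144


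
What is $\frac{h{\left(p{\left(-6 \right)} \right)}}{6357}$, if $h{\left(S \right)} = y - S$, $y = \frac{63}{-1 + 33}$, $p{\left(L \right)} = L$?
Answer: $\frac{85}{67808} \approx 0.0012535$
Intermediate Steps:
$y = \frac{63}{32} \approx 1.9688$
$h{\left(S \right)} = \frac{63}{32} - S$
$\frac{h{\left(p{\left(-6 \right)} \right)}}{6357} = \frac{\frac{63}{32} - -6}{6357} = \left(\frac{63}{32} + 6\right) \frac{1}{6357} = \frac{255}{32} \cdot \frac{1}{6357} = \frac{85}{67808}$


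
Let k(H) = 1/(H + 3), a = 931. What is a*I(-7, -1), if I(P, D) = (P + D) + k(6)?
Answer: -66101/9 ≈ -7344.6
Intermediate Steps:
k(H) = 1/(3 + H)
I(P, D) = ⅑ + D + P (I(P, D) = (P + D) + 1/(3 + 6) = (D + P) + 1/9 = (D + P) + ⅑ = ⅑ + D + P)
a*I(-7, -1) = 931*(⅑ - 1 - 7) = 931*(-71/9) = -66101/9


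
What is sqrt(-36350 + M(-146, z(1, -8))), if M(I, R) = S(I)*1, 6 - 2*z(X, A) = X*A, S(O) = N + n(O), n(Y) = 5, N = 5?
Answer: 2*I*sqrt(9085) ≈ 190.63*I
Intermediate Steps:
S(O) = 10 (S(O) = 5 + 5 = 10)
z(X, A) = 3 - A*X/2 (z(X, A) = 3 - X*A/2 = 3 - A*X/2)
M(I, R) = 10 (M(I, R) = 10*1 = 10)
sqrt(-36350 + M(-146, z(1, -8))) = sqrt(-36350 + 10) = sqrt(-36340) = 2*I*sqrt(9085)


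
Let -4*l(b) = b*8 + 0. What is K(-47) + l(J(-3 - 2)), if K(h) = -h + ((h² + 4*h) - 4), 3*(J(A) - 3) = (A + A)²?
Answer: 5974/3 ≈ 1991.3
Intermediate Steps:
J(A) = 3 + 4*A²/3 (J(A) = 3 + (A + A)²/3 = 3 + (2*A)²/3 = 3 + (4*A²)/3 = 3 + 4*A²/3)
K(h) = -4 + h² + 3*h (K(h) = -h + (-4 + h² + 4*h) = -4 + h² + 3*h)
l(b) = -2*b (l(b) = -(b*8 + 0)/4 = -(8*b + 0)/4 = -2*b)
K(-47) + l(J(-3 - 2)) = (-4 + (-47)² + 3*(-47)) - 2*(3 + 4*(-3 - 2)²/3) = (-4 + 2209 - 141) - 2*(3 + (4/3)*(-5)²) = 2064 - 2*(3 + (4/3)*25) = 2064 - 2*(3 + 100/3) = 2064 - 2*109/3 = 2064 - 218/3 = 5974/3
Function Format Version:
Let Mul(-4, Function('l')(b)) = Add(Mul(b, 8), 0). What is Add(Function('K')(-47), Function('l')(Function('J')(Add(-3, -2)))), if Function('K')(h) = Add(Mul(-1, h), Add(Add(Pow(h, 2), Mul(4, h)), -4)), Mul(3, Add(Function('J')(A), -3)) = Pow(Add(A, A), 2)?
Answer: Rational(5974, 3) ≈ 1991.3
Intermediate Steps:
Function('J')(A) = Add(3, Mul(Rational(4, 3), Pow(A, 2))) (Function('J')(A) = Add(3, Mul(Rational(1, 3), Pow(Add(A, A), 2))) = Add(3, Mul(Rational(1, 3), Pow(Mul(2, A), 2))) = Add(3, Mul(Rational(1, 3), Mul(4, Pow(A, 2)))) = Add(3, Mul(Rational(4, 3), Pow(A, 2))))
Function('K')(h) = Add(-4, Pow(h, 2), Mul(3, h)) (Function('K')(h) = Add(Mul(-1, h), Add(-4, Pow(h, 2), Mul(4, h))) = Add(-4, Pow(h, 2), Mul(3, h)))
Function('l')(b) = Mul(-2, b) (Function('l')(b) = Mul(Rational(-1, 4), Add(Mul(b, 8), 0)) = Mul(Rational(-1, 4), Add(Mul(8, b), 0)) = Mul(Rational(-1, 4), Mul(8, b)) = Mul(-2, b))
Add(Function('K')(-47), Function('l')(Function('J')(Add(-3, -2)))) = Add(Add(-4, Pow(-47, 2), Mul(3, -47)), Mul(-2, Add(3, Mul(Rational(4, 3), Pow(Add(-3, -2), 2))))) = Add(Add(-4, 2209, -141), Mul(-2, Add(3, Mul(Rational(4, 3), Pow(-5, 2))))) = Add(2064, Mul(-2, Add(3, Mul(Rational(4, 3), 25)))) = Add(2064, Mul(-2, Add(3, Rational(100, 3)))) = Add(2064, Mul(-2, Rational(109, 3))) = Add(2064, Rational(-218, 3)) = Rational(5974, 3)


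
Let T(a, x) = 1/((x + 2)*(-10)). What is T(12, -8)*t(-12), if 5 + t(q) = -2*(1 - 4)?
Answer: 1/60 ≈ 0.016667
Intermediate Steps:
T(a, x) = -1/(10*(2 + x)) (T(a, x) = -1/10/(2 + x) = -1/(10*(2 + x)))
t(q) = 1 (t(q) = -5 - 2*(1 - 4) = -5 - 2*(-3) = -5 + 6 = 1)
T(12, -8)*t(-12) = -1/(20 + 10*(-8))*1 = -1/(20 - 80)*1 = -1/(-60)*1 = -1*(-1/60)*1 = (1/60)*1 = 1/60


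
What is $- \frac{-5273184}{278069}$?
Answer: $\frac{5273184}{278069} \approx 18.964$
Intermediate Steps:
$- \frac{-5273184}{278069} = \left(-1\right) \left(- \frac{5273184}{278069}\right) = \frac{5273184}{278069}$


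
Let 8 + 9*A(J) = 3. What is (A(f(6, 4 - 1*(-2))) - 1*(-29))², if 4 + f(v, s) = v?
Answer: 65536/81 ≈ 809.09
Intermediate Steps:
f(v, s) = -4 + v
A(J) = -5/9 (A(J) = -8/9 + (⅑)*3 = -8/9 + ⅓ = -5/9)
(A(f(6, 4 - 1*(-2))) - 1*(-29))² = (-5/9 - 1*(-29))² = (-5/9 + 29)² = (256/9)² = 65536/81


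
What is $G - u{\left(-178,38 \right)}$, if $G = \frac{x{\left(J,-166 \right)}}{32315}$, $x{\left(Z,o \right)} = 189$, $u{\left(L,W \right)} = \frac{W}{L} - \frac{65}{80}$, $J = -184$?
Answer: $\frac{47481351}{46016560} \approx 1.0318$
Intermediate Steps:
$u{\left(L,W \right)} = - \frac{13}{16} + \frac{W}{L}$ ($u{\left(L,W \right)} = \frac{W}{L} - \frac{13}{16} = - \frac{13}{16} + \frac{W}{L}$)
$G = \frac{189}{32315} \approx 0.0058487$
$G - u{\left(-178,38 \right)} = \frac{189}{32315} - \left(- \frac{13}{16} + \frac{38}{-178}\right) = \frac{189}{32315} - \left(- \frac{13}{16} + 38 \left(- \frac{1}{178}\right)\right) = \frac{189}{32315} - \left(- \frac{13}{16} - \frac{19}{89}\right) = \frac{189}{32315} - - \frac{1461}{1424} = \frac{189}{32315} + \frac{1461}{1424} = \frac{47481351}{46016560}$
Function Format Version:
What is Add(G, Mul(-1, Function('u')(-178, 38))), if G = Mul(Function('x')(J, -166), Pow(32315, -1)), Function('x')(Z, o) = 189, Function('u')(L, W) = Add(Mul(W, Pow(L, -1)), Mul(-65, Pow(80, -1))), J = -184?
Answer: Rational(47481351, 46016560) ≈ 1.0318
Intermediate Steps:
Function('u')(L, W) = Add(Rational(-13, 16), Mul(W, Pow(L, -1))) (Function('u')(L, W) = Add(Mul(W, Pow(L, -1)), Mul(-65, Rational(1, 80))) = Add(Mul(W, Pow(L, -1)), Rational(-13, 16)) = Add(Rational(-13, 16), Mul(W, Pow(L, -1))))
G = Rational(189, 32315) (G = Mul(189, Pow(32315, -1)) = Mul(189, Rational(1, 32315)) = Rational(189, 32315) ≈ 0.0058487)
Add(G, Mul(-1, Function('u')(-178, 38))) = Add(Rational(189, 32315), Mul(-1, Add(Rational(-13, 16), Mul(38, Pow(-178, -1))))) = Add(Rational(189, 32315), Mul(-1, Add(Rational(-13, 16), Mul(38, Rational(-1, 178))))) = Add(Rational(189, 32315), Mul(-1, Add(Rational(-13, 16), Rational(-19, 89)))) = Add(Rational(189, 32315), Mul(-1, Rational(-1461, 1424))) = Add(Rational(189, 32315), Rational(1461, 1424)) = Rational(47481351, 46016560)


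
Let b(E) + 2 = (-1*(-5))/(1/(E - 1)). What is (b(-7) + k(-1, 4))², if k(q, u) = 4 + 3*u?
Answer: 676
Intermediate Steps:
b(E) = -7 + 5*E (b(E) = -2 + (-1*(-5))/(1/(E - 1)) = -2 + 5/(1/(-1 + E)) = -2 + 5*(-1 + E) = -2 + (-5 + 5*E) = -7 + 5*E)
(b(-7) + k(-1, 4))² = ((-7 + 5*(-7)) + (4 + 3*4))² = ((-7 - 35) + (4 + 12))² = (-42 + 16)² = (-26)² = 676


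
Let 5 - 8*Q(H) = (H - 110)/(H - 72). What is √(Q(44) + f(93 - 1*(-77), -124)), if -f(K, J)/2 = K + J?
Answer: I*√71869/28 ≈ 9.5744*I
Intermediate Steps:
Q(H) = 5/8 - (-110 + H)/(8*(-72 + H)) (Q(H) = 5/8 - (H - 110)/(8*(H - 72)) = 5/8 - (-110 + H)/(8*(-72 + H)))
f(K, J) = -2*J - 2*K (f(K, J) = -2*(K + J) = -2*(J + K) = -2*J - 2*K)
√(Q(44) + f(93 - 1*(-77), -124)) = √((-125 + 2*44)/(4*(-72 + 44)) + (-2*(-124) - 2*(93 - 1*(-77)))) = √((¼)*(-125 + 88)/(-28) + (248 - 2*(93 + 77))) = √((¼)*(-1/28)*(-37) + (248 - 2*170)) = √(37/112 + (248 - 340)) = √(37/112 - 92) = √(-10267/112) = I*√71869/28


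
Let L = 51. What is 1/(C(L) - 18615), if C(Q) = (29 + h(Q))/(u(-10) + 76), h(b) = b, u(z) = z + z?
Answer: -7/130295 ≈ -5.3724e-5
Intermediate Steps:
u(z) = 2*z
C(Q) = 29/56 + Q/56 (C(Q) = (29 + Q)/(2*(-10) + 76) = (29 + Q)/(-20 + 76) = (29 + Q)/56 = (29 + Q)*(1/56) = 29/56 + Q/56)
1/(C(L) - 18615) = 1/((29/56 + (1/56)*51) - 18615) = 1/((29/56 + 51/56) - 18615) = 1/(10/7 - 18615) = 1/(-130295/7) = -7/130295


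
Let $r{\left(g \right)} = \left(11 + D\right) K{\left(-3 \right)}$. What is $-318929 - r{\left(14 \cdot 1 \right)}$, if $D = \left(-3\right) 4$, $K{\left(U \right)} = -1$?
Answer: $-318930$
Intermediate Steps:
$D = -12$
$r{\left(g \right)} = 1$ ($r{\left(g \right)} = \left(11 - 12\right) \left(-1\right) = \left(-1\right) \left(-1\right) = 1$)
$-318929 - r{\left(14 \cdot 1 \right)} = -318929 - 1 = -318930$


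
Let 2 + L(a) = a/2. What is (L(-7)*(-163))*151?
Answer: 270743/2 ≈ 1.3537e+5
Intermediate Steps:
L(a) = -2 + a/2
(L(-7)*(-163))*151 = ((-2 + (1/2)*(-7))*(-163))*151 = ((-2 - 7/2)*(-163))*151 = -11/2*(-163)*151 = (1793/2)*151 = 270743/2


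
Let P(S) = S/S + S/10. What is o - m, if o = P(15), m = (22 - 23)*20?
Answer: 45/2 ≈ 22.500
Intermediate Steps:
m = -20 (m = -1*20 = -20)
P(S) = 1 + S/10 (P(S) = 1 + S*(⅒) = 1 + S/10)
o = 5/2 (o = 1 + (⅒)*15 = 1 + 3/2 = 5/2 ≈ 2.5000)
o - m = 5/2 - 1*(-20) = 5/2 + 20 = 45/2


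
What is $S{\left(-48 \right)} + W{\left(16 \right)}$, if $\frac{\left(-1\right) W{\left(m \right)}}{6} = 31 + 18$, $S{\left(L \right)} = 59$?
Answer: $-235$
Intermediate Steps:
$W{\left(m \right)} = -294$ ($W{\left(m \right)} = - 6 \left(31 + 18\right) = \left(-6\right) 49 = -294$)
$S{\left(-48 \right)} + W{\left(16 \right)} = 59 - 294 = -235$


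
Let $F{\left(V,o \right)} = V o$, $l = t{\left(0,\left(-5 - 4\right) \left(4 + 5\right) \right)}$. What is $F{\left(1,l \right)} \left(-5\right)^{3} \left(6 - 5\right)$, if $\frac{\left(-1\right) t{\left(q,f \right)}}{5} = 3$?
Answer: $1875$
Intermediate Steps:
$t{\left(q,f \right)} = -15$ ($t{\left(q,f \right)} = \left(-5\right) 3 = -15$)
$l = -15$
$F{\left(1,l \right)} \left(-5\right)^{3} \left(6 - 5\right) = 1 \left(-15\right) \left(-5\right)^{3} \left(6 - 5\right) = - 15 \left(- 125 \left(6 - 5\right)\right) = - 15 \left(\left(-125\right) 1\right) = \left(-15\right) \left(-125\right) = 1875$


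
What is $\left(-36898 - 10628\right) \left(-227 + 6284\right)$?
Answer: $-287864982$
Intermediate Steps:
$\left(-36898 - 10628\right) \left(-227 + 6284\right) = \left(-47526\right) 6057 = -287864982$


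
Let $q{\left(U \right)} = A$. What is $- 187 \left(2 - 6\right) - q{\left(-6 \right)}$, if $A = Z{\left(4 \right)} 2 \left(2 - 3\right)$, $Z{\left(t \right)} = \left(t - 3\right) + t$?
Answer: $758$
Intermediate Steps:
$Z{\left(t \right)} = -3 + 2 t$ ($Z{\left(t \right)} = \left(-3 + t\right) + t = -3 + 2 t$)
$A = -10$ ($A = \left(-3 + 2 \cdot 4\right) 2 \left(2 - 3\right) = \left(-3 + 8\right) 2 \left(-1\right) = 5 \cdot 2 \left(-1\right) = 10 \left(-1\right) = -10$)
$q{\left(U \right)} = -10$
$- 187 \left(2 - 6\right) - q{\left(-6 \right)} = - 187 \left(2 - 6\right) - -10 = - 187 \left(2 - 6\right) + 10 = \left(-187\right) \left(-4\right) + 10 = 748 + 10 = 758$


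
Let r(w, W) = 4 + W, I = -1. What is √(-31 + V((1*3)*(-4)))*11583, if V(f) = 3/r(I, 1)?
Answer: 23166*I*√190/5 ≈ 63864.0*I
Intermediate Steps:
V(f) = ⅗ (V(f) = 3/(4 + 1) = 3/5 = 3*(⅕) = ⅗)
√(-31 + V((1*3)*(-4)))*11583 = √(-31 + ⅗)*11583 = √(-152/5)*11583 = (2*I*√190/5)*11583 = 23166*I*√190/5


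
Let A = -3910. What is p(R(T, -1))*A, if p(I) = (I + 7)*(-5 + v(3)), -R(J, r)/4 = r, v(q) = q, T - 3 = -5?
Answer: 86020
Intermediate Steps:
T = -2 (T = 3 - 5 = -2)
R(J, r) = -4*r
p(I) = -14 - 2*I (p(I) = (I + 7)*(-5 + 3) = (7 + I)*(-2) = -14 - 2*I)
p(R(T, -1))*A = (-14 - (-8)*(-1))*(-3910) = (-14 - 2*4)*(-3910) = (-14 - 8)*(-3910) = -22*(-3910) = 86020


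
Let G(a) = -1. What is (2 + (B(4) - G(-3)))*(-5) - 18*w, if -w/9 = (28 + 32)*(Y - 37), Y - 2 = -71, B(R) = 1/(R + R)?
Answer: -8242685/8 ≈ -1.0303e+6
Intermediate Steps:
B(R) = 1/(2*R)
Y = -69 (Y = 2 - 71 = -69)
w = 57240 (w = -9*(28 + 32)*(-69 - 37) = -540*(-106) = -9*(-6360) = 57240)
(2 + (B(4) - G(-3)))*(-5) - 18*w = (2 + ((1/2)/4 - 1*(-1)))*(-5) - 18*57240 = (2 + ((1/2)*(1/4) + 1))*(-5) - 1030320 = (2 + (1/8 + 1))*(-5) - 1030320 = (2 + 9/8)*(-5) - 1030320 = (25/8)*(-5) - 1030320 = -125/8 - 1030320 = -8242685/8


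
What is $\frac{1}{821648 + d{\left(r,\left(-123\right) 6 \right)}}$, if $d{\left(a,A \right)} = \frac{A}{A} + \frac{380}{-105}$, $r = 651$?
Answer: $\frac{21}{17254553} \approx 1.2171 \cdot 10^{-6}$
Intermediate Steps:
$d{\left(a,A \right)} = - \frac{55}{21}$ ($d{\left(a,A \right)} = 1 + 380 \left(- \frac{1}{105}\right) = 1 - \frac{76}{21} = - \frac{55}{21}$)
$\frac{1}{821648 + d{\left(r,\left(-123\right) 6 \right)}} = \frac{1}{821648 - \frac{55}{21}} = \frac{1}{\frac{17254553}{21}} = \frac{21}{17254553}$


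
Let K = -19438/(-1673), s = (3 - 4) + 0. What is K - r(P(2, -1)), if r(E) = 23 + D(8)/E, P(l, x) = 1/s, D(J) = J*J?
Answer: 88031/1673 ≈ 52.619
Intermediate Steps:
s = -1 (s = -1 + 0 = -1)
D(J) = J**2
P(l, x) = -1 (P(l, x) = 1/(-1) = 1*(-1) = -1)
K = 19438/1673 (K = -19438*(-1/1673) = 19438/1673 ≈ 11.619)
r(E) = 23 + 64/E (r(E) = 23 + 8**2/E = 23 + 64/E)
K - r(P(2, -1)) = 19438/1673 - (23 + 64/(-1)) = 19438/1673 - (23 + 64*(-1)) = 19438/1673 - (23 - 64) = 19438/1673 - 1*(-41) = 19438/1673 + 41 = 88031/1673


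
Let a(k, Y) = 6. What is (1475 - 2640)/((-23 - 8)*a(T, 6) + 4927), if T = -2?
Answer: -1165/4741 ≈ -0.24573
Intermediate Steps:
(1475 - 2640)/((-23 - 8)*a(T, 6) + 4927) = (1475 - 2640)/((-23 - 8)*6 + 4927) = -1165/(-31*6 + 4927) = -1165/(-186 + 4927) = -1165/4741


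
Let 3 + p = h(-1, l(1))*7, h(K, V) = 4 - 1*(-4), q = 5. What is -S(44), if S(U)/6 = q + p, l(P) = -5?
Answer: -348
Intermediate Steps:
h(K, V) = 8 (h(K, V) = 4 + 4 = 8)
p = 53 (p = -3 + 8*7 = -3 + 56 = 53)
S(U) = 348 (S(U) = 6*(5 + 53) = 6*58 = 348)
-S(44) = -1*348 = -348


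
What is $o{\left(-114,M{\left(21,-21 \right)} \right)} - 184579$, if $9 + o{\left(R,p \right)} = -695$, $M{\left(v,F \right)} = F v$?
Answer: $-185283$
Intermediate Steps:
$o{\left(R,p \right)} = -704$ ($o{\left(R,p \right)} = -9 - 695 = -704$)
$o{\left(-114,M{\left(21,-21 \right)} \right)} - 184579 = -704 - 184579 = -185283$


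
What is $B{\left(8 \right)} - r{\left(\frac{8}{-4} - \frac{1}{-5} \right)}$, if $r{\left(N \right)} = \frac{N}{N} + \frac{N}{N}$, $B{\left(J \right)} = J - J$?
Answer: $-2$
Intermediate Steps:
$B{\left(J \right)} = 0$
$r{\left(N \right)} = 2$ ($r{\left(N \right)} = 1 + 1 = 2$)
$B{\left(8 \right)} - r{\left(\frac{8}{-4} - \frac{1}{-5} \right)} = 0 - 2 = -2$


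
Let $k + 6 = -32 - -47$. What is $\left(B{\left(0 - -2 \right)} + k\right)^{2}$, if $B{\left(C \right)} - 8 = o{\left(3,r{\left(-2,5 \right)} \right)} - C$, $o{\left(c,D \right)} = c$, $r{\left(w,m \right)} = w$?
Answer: $324$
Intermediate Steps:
$B{\left(C \right)} = 11 - C$ ($B{\left(C \right)} = 8 - \left(-3 + C\right) = 11 - C$)
$k = 9$ ($k = -6 - -15 = -6 + \left(-32 + 47\right) = -6 + 15 = 9$)
$\left(B{\left(0 - -2 \right)} + k\right)^{2} = \left(\left(11 - \left(0 - -2\right)\right) + 9\right)^{2} = \left(\left(11 - \left(0 + 2\right)\right) + 9\right)^{2} = \left(\left(11 - 2\right) + 9\right)^{2} = \left(9 + 9\right)^{2} = 18^{2} = 324$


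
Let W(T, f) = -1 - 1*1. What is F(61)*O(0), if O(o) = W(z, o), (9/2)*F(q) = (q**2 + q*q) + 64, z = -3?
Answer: -3336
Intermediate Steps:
F(q) = 128/9 + 4*q**2/9 (F(q) = 2*((q**2 + q*q) + 64)/9 = 2*((q**2 + q**2) + 64)/9 = 2*(2*q**2 + 64)/9 = 2*(64 + 2*q**2)/9 = 128/9 + 4*q**2/9)
W(T, f) = -2 (W(T, f) = -1 - 1 = -2)
O(o) = -2
F(61)*O(0) = (128/9 + (4/9)*61**2)*(-2) = (128/9 + (4/9)*3721)*(-2) = (128/9 + 14884/9)*(-2) = 1668*(-2) = -3336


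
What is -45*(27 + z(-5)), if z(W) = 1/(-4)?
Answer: -4815/4 ≈ -1203.8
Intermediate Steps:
z(W) = -1/4
-45*(27 + z(-5)) = -45*(27 - 1/4) = -45*107/4 = -4815/4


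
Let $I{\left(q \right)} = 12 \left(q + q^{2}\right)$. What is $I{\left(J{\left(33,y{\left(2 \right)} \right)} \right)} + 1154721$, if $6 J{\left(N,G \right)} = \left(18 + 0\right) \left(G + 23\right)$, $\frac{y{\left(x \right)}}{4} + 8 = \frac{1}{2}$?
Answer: $1159761$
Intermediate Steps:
$y{\left(x \right)} = -30$ ($y{\left(x \right)} = -32 + \frac{4}{2} = -32 + 4 \cdot \frac{1}{2} = -32 + 2 = -30$)
$J{\left(N,G \right)} = 69 + 3 G$ ($J{\left(N,G \right)} = \frac{\left(18 + 0\right) \left(G + 23\right)}{6} = \frac{18 \left(23 + G\right)}{6} = \frac{414 + 18 G}{6} = 69 + 3 G$)
$I{\left(q \right)} = 12 q + 12 q^{2}$
$I{\left(J{\left(33,y{\left(2 \right)} \right)} \right)} + 1154721 = 12 \left(69 + 3 \left(-30\right)\right) \left(1 + \left(69 + 3 \left(-30\right)\right)\right) + 1154721 = 12 \left(69 - 90\right) \left(1 + \left(69 - 90\right)\right) + 1154721 = 12 \left(-21\right) \left(1 - 21\right) + 1154721 = 12 \left(-21\right) \left(-20\right) + 1154721 = 5040 + 1154721 = 1159761$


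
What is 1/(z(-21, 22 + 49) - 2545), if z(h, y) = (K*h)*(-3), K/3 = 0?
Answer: -1/2545 ≈ -0.00039293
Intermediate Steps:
K = 0 (K = 3*0 = 0)
z(h, y) = 0 (z(h, y) = (0*h)*(-3) = 0*(-3) = 0)
1/(z(-21, 22 + 49) - 2545) = 1/(0 - 2545) = 1/(-2545) = -1/2545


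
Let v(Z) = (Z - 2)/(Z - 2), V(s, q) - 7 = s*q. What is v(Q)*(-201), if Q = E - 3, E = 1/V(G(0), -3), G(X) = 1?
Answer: -201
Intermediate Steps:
V(s, q) = 7 + q*s (V(s, q) = 7 + s*q = 7 + q*s)
E = ¼ (E = 1/(7 - 3*1) = 1/(7 - 3) = 1/4 = ¼ ≈ 0.25000)
Q = -11/4 (Q = ¼ - 3 = -11/4 ≈ -2.7500)
v(Z) = 1 (v(Z) = (-2 + Z)/(-2 + Z) = 1)
v(Q)*(-201) = 1*(-201) = -201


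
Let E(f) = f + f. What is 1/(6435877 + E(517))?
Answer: 1/6436911 ≈ 1.5535e-7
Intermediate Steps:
E(f) = 2*f
1/(6435877 + E(517)) = 1/(6435877 + 2*517) = 1/(6435877 + 1034) = 1/6436911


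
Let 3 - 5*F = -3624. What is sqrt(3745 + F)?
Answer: 4*sqrt(6985)/5 ≈ 66.861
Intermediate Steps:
F = 3627/5 (F = 3/5 - 1/5*(-3624) = 3/5 + 3624/5 = 3627/5 ≈ 725.40)
sqrt(3745 + F) = sqrt(3745 + 3627/5) = sqrt(22352/5) = 4*sqrt(6985)/5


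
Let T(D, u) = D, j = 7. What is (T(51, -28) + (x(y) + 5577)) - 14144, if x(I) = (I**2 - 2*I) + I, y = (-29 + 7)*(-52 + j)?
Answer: 970594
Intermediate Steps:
y = 990 (y = (-29 + 7)*(-52 + 7) = -22*(-45) = 990)
x(I) = I**2 - I
(T(51, -28) + (x(y) + 5577)) - 14144 = (51 + (990*(-1 + 990) + 5577)) - 14144 = (51 + (990*989 + 5577)) - 14144 = (51 + (979110 + 5577)) - 14144 = (51 + 984687) - 14144 = 984738 - 14144 = 970594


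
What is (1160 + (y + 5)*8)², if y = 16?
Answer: 1763584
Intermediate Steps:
(1160 + (y + 5)*8)² = (1160 + (16 + 5)*8)² = (1160 + 21*8)² = (1160 + 168)² = 1328² = 1763584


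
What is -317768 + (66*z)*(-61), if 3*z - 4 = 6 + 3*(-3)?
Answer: -319110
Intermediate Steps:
z = ⅓ (z = 4/3 + (6 + 3*(-3))/3 = 4/3 + (6 - 9)/3 = 4/3 + (⅓)*(-3) = 4/3 - 1 = ⅓ ≈ 0.33333)
-317768 + (66*z)*(-61) = -317768 + (66*(⅓))*(-61) = -317768 + 22*(-61) = -317768 - 1342 = -319110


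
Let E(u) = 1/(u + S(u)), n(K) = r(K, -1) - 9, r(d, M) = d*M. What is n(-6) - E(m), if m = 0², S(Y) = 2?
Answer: -7/2 ≈ -3.5000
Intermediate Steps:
r(d, M) = M*d
n(K) = -9 - K (n(K) = -K - 9 = -9 - K)
m = 0
E(u) = 1/(2 + u) (E(u) = 1/(u + 2) = 1/(2 + u))
n(-6) - E(m) = (-9 - 1*(-6)) - 1/(2 + 0) = (-9 + 6) - 1/2 = -3 - 1*½ = -3 - ½ = -7/2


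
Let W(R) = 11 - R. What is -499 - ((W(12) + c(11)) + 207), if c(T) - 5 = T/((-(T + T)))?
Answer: -1419/2 ≈ -709.50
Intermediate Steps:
c(T) = 9/2 (c(T) = 5 + T/((-(T + T))) = 5 + T/((-2*T)) = 5 + T*(-1/(2*T)) = 5 - 1/2 = 9/2)
-499 - ((W(12) + c(11)) + 207) = -499 - (((11 - 1*12) + 9/2) + 207) = -499 - (((11 - 12) + 9/2) + 207) = -499 - ((-1 + 9/2) + 207) = -499 - (7/2 + 207) = -499 - 1*421/2 = -499 - 421/2 = -1419/2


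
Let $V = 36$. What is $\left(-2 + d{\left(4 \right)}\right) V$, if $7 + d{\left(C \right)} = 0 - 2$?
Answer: $-396$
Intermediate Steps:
$d{\left(C \right)} = -9$ ($d{\left(C \right)} = -7 + \left(0 - 2\right) = -7 - 2 = -9$)
$\left(-2 + d{\left(4 \right)}\right) V = \left(-2 - 9\right) 36 = \left(-11\right) 36 = -396$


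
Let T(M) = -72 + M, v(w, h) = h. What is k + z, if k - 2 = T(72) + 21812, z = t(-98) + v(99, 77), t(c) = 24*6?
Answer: 22035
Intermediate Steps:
t(c) = 144
z = 221 (z = 144 + 77 = 221)
k = 21814 (k = 2 + ((-72 + 72) + 21812) = 2 + (0 + 21812) = 2 + 21812 = 21814)
k + z = 21814 + 221 = 22035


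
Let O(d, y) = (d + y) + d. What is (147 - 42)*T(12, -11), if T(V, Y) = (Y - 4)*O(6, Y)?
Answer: -1575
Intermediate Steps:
O(d, y) = y + 2*d
T(V, Y) = (-4 + Y)*(12 + Y) (T(V, Y) = (Y - 4)*(Y + 2*6) = (-4 + Y)*(Y + 12) = (-4 + Y)*(12 + Y))
(147 - 42)*T(12, -11) = (147 - 42)*((-4 - 11)*(12 - 11)) = 105*(-15*1) = 105*(-15) = -1575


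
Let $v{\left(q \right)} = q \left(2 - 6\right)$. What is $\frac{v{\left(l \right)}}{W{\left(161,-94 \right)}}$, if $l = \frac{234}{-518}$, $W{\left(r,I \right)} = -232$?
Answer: $- \frac{117}{15022} \approx -0.0077886$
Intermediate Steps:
$l = - \frac{117}{259}$ ($l = 234 \left(- \frac{1}{518}\right) = - \frac{117}{259} \approx -0.45174$)
$v{\left(q \right)} = - 4 q$ ($v{\left(q \right)} = q \left(-4\right) = - 4 q$)
$\frac{v{\left(l \right)}}{W{\left(161,-94 \right)}} = \frac{\left(-4\right) \left(- \frac{117}{259}\right)}{-232} = \frac{468}{259} \left(- \frac{1}{232}\right) = - \frac{117}{15022}$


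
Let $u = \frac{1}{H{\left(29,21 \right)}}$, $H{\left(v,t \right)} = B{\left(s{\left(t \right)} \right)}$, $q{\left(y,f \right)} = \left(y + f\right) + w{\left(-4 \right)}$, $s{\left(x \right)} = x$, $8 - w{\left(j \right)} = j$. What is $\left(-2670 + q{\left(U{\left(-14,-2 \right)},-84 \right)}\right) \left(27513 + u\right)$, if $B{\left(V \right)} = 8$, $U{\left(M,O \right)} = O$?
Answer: $-75496015$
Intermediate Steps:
$w{\left(j \right)} = 8 - j$
$q{\left(y,f \right)} = 12 + f + y$ ($q{\left(y,f \right)} = \left(y + f\right) + \left(8 - -4\right) = \left(f + y\right) + \left(8 + 4\right) = \left(f + y\right) + 12 = 12 + f + y$)
$H{\left(v,t \right)} = 8$
$u = \frac{1}{8} \approx 0.125$
$\left(-2670 + q{\left(U{\left(-14,-2 \right)},-84 \right)}\right) \left(27513 + u\right) = \left(-2670 - 74\right) \left(27513 + \frac{1}{8}\right) = \left(-2670 - 74\right) \frac{220105}{8} = \left(-2744\right) \frac{220105}{8} = -75496015$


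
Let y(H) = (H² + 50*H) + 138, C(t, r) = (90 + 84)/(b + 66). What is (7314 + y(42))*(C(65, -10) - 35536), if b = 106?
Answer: -17290898922/43 ≈ -4.0211e+8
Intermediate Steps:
C(t, r) = 87/86 (C(t, r) = (90 + 84)/(106 + 66) = 174/172 = 174*(1/172) = 87/86)
y(H) = 138 + H² + 50*H
(7314 + y(42))*(C(65, -10) - 35536) = (7314 + (138 + 42² + 50*42))*(87/86 - 35536) = (7314 + (138 + 1764 + 2100))*(-3056009/86) = (7314 + 4002)*(-3056009/86) = 11316*(-3056009/86) = -17290898922/43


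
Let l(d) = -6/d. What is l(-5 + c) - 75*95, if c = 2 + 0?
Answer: -7123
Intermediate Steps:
c = 2
l(-5 + c) - 75*95 = -6/(-5 + 2) - 75*95 = -6/(-3) - 7125 = -6*(-⅓) - 7125 = 2 - 7125 = -7123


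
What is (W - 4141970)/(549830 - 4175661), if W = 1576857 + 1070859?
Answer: 1494254/3625831 ≈ 0.41211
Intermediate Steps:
W = 2647716
(W - 4141970)/(549830 - 4175661) = (2647716 - 4141970)/(549830 - 4175661) = -1494254/(-3625831) = -1494254*(-1/3625831) = 1494254/3625831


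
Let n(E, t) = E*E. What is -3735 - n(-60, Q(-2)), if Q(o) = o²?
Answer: -7335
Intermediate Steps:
n(E, t) = E²
-3735 - n(-60, Q(-2)) = -3735 - 1*(-60)² = -3735 - 1*3600 = -3735 - 3600 = -7335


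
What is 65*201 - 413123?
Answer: -400058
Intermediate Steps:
65*201 - 413123 = 13065 - 413123 = -400058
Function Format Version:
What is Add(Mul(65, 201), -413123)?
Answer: -400058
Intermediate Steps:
Add(Mul(65, 201), -413123) = Add(13065, -413123) = -400058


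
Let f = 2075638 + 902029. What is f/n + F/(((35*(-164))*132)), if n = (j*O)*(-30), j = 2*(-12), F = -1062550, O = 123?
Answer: 238843309/6819120 ≈ 35.026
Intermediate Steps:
j = -24
n = 88560 (n = -24*123*(-30) = -2952*(-30) = 88560)
f = 2977667
f/n + F/(((35*(-164))*132)) = 2977667/88560 - 1062550/((35*(-164))*132) = 2977667*(1/88560) - 1062550/((-5740*132)) = 2977667/88560 - 1062550/(-757680) = 2977667/88560 - 1062550*(-1/757680) = 2977667/88560 + 106255/75768 = 238843309/6819120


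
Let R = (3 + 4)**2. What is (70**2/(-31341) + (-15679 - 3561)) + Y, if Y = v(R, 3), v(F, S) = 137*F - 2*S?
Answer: -392801653/31341 ≈ -12533.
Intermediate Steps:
R = 49 (R = 7**2 = 49)
v(F, S) = -2*S + 137*F
Y = 6707 (Y = -2*3 + 137*49 = -6 + 6713 = 6707)
(70**2/(-31341) + (-15679 - 3561)) + Y = (70**2/(-31341) + (-15679 - 3561)) + 6707 = (4900*(-1/31341) - 19240) + 6707 = (-4900/31341 - 19240) + 6707 = -603005740/31341 + 6707 = -392801653/31341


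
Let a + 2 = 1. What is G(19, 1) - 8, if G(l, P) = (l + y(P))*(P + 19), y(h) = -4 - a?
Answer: 312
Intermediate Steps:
a = -1 (a = -2 + 1 = -1)
y(h) = -3 (y(h) = -4 - 1*(-1) = -4 + 1 = -3)
G(l, P) = (-3 + l)*(19 + P) (G(l, P) = (l - 3)*(P + 19) = (-3 + l)*(19 + P))
G(19, 1) - 8 = (-57 - 3*1 + 19*19 + 1*19) - 8 = (-57 - 3 + 361 + 19) - 8 = 320 - 8 = 312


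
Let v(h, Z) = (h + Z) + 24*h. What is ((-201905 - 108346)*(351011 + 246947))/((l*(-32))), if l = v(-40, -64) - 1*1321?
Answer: -30919511243/12720 ≈ -2.4308e+6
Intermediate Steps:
v(h, Z) = Z + 25*h (v(h, Z) = (Z + h) + 24*h = Z + 25*h)
l = -2385 (l = (-64 + 25*(-40)) - 1*1321 = (-64 - 1000) - 1321 = -1064 - 1321 = -2385)
((-201905 - 108346)*(351011 + 246947))/((l*(-32))) = ((-201905 - 108346)*(351011 + 246947))/((-2385*(-32))) = -310251*597958/76320 = -185517067458*1/76320 = -30919511243/12720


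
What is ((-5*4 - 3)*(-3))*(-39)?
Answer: -2691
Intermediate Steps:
((-5*4 - 3)*(-3))*(-39) = ((-20 - 3)*(-3))*(-39) = -23*(-3)*(-39) = 69*(-39) = -2691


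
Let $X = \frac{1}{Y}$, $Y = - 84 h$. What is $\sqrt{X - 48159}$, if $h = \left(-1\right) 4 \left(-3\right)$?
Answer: $\frac{i \sqrt{339809911}}{84} \approx 219.45 i$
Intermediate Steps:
$h = 12$ ($h = \left(-4\right) \left(-3\right) = 12$)
$Y = -1008$ ($Y = \left(-84\right) 12 = -1008$)
$X = - \frac{1}{1008}$ ($X = \frac{1}{-1008} = - \frac{1}{1008} \approx -0.00099206$)
$\sqrt{X - 48159} = \sqrt{- \frac{1}{1008} - 48159} = \sqrt{- \frac{48544273}{1008}} = \frac{i \sqrt{339809911}}{84}$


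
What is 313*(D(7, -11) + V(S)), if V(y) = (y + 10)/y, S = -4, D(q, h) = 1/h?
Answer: -10955/22 ≈ -497.95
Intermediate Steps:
V(y) = (10 + y)/y
313*(D(7, -11) + V(S)) = 313*(1/(-11) + (10 - 4)/(-4)) = 313*(-1/11 - ¼*6) = 313*(-1/11 - 3/2) = 313*(-35/22) = -10955/22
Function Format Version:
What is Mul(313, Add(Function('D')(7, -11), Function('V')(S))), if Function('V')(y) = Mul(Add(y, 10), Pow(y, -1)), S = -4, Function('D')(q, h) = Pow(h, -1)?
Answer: Rational(-10955, 22) ≈ -497.95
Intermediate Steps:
Function('V')(y) = Mul(Pow(y, -1), Add(10, y)) (Function('V')(y) = Mul(Add(10, y), Pow(y, -1)) = Mul(Pow(y, -1), Add(10, y)))
Mul(313, Add(Function('D')(7, -11), Function('V')(S))) = Mul(313, Add(Pow(-11, -1), Mul(Pow(-4, -1), Add(10, -4)))) = Mul(313, Add(Rational(-1, 11), Mul(Rational(-1, 4), 6))) = Mul(313, Add(Rational(-1, 11), Rational(-3, 2))) = Mul(313, Rational(-35, 22)) = Rational(-10955, 22)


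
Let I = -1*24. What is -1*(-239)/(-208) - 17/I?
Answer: -275/624 ≈ -0.44071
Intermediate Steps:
I = -24
-1*(-239)/(-208) - 17/I = -1*(-239)/(-208) - 17/(-24) = 239*(-1/208) - 17*(-1/24) = -239/208 + 17/24 = -275/624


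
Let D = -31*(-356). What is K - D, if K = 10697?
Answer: -339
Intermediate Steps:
D = 11036
K - D = 10697 - 1*11036 = 10697 - 11036 = -339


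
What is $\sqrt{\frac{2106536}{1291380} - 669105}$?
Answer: $\frac{i \sqrt{69739904115443895}}{322845} \approx 817.99 i$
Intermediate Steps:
$\sqrt{\frac{2106536}{1291380} - 669105} = \sqrt{2106536 \cdot \frac{1}{1291380} - 669105} = \sqrt{\frac{526634}{322845} - 669105} = \sqrt{- \frac{216016677091}{322845}} = \frac{i \sqrt{69739904115443895}}{322845}$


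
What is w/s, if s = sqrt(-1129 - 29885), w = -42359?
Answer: 42359*I*sqrt(3446)/10338 ≈ 240.53*I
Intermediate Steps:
s = 3*I*sqrt(3446) (s = sqrt(-31014) = 3*I*sqrt(3446) ≈ 176.11*I)
w/s = -42359*(-I*sqrt(3446)/10338) = -(-42359)*I*sqrt(3446)/10338 = 42359*I*sqrt(3446)/10338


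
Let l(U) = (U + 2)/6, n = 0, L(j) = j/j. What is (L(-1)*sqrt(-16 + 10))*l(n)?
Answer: I*sqrt(6)/3 ≈ 0.8165*I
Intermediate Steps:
L(j) = 1
l(U) = 1/3 + U/6 (l(U) = (2 + U)*(1/6) = 1/3 + U/6)
(L(-1)*sqrt(-16 + 10))*l(n) = (1*sqrt(-16 + 10))*(1/3 + (1/6)*0) = (1*sqrt(-6))*(1/3 + 0) = (1*(I*sqrt(6)))*(1/3) = (I*sqrt(6))*(1/3) = I*sqrt(6)/3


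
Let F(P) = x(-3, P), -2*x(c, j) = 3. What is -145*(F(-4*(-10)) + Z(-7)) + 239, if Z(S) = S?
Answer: 2943/2 ≈ 1471.5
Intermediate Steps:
x(c, j) = -3/2 (x(c, j) = -½*3 = -3/2)
F(P) = -3/2
-145*(F(-4*(-10)) + Z(-7)) + 239 = -145*(-3/2 - 7) + 239 = -145*(-17/2) + 239 = 2465/2 + 239 = 2943/2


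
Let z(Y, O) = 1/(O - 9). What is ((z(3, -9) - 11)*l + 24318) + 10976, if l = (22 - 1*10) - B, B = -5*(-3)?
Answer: 211963/6 ≈ 35327.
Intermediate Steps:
z(Y, O) = 1/(-9 + O)
B = 15
l = -3 (l = (22 - 1*10) - 1*15 = (22 - 10) - 15 = 12 - 15 = -3)
((z(3, -9) - 11)*l + 24318) + 10976 = ((1/(-9 - 9) - 11)*(-3) + 24318) + 10976 = ((1/(-18) - 11)*(-3) + 24318) + 10976 = ((-1/18 - 11)*(-3) + 24318) + 10976 = (-199/18*(-3) + 24318) + 10976 = (199/6 + 24318) + 10976 = 146107/6 + 10976 = 211963/6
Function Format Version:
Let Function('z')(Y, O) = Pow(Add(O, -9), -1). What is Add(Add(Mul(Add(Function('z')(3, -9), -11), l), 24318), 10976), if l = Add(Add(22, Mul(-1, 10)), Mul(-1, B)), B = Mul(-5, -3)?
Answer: Rational(211963, 6) ≈ 35327.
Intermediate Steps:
Function('z')(Y, O) = Pow(Add(-9, O), -1)
B = 15
l = -3 (l = Add(Add(22, Mul(-1, 10)), Mul(-1, 15)) = Add(Add(22, -10), -15) = Add(12, -15) = -3)
Add(Add(Mul(Add(Function('z')(3, -9), -11), l), 24318), 10976) = Add(Add(Mul(Add(Pow(Add(-9, -9), -1), -11), -3), 24318), 10976) = Add(Add(Mul(Add(Pow(-18, -1), -11), -3), 24318), 10976) = Add(Add(Mul(Add(Rational(-1, 18), -11), -3), 24318), 10976) = Add(Add(Mul(Rational(-199, 18), -3), 24318), 10976) = Add(Add(Rational(199, 6), 24318), 10976) = Add(Rational(146107, 6), 10976) = Rational(211963, 6)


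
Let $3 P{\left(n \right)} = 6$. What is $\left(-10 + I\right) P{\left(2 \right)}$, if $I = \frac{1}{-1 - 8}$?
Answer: $- \frac{182}{9} \approx -20.222$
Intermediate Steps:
$I = - \frac{1}{9}$ ($I = \frac{1}{-9} = - \frac{1}{9} \approx -0.11111$)
$P{\left(n \right)} = 2$ ($P{\left(n \right)} = \frac{1}{3} \cdot 6 = 2$)
$\left(-10 + I\right) P{\left(2 \right)} = \left(-10 - \frac{1}{9}\right) 2 = \left(- \frac{91}{9}\right) 2 = - \frac{182}{9}$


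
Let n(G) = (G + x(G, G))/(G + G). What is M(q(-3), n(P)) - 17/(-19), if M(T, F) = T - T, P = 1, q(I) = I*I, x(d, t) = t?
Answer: 17/19 ≈ 0.89474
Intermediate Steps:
q(I) = I**2
n(G) = 1 (n(G) = (G + G)/(G + G) = (2*G)/((2*G)) = (2*G)*(1/(2*G)) = 1)
M(T, F) = 0
M(q(-3), n(P)) - 17/(-19) = 0 - 17/(-19) = 0 - 1/19*(-17) = 0 + 17/19 = 17/19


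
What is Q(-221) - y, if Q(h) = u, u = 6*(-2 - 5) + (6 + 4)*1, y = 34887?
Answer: -34919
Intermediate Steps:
u = -32 (u = 6*(-7) + 10*1 = -42 + 10 = -32)
Q(h) = -32
Q(-221) - y = -32 - 1*34887 = -32 - 34887 = -34919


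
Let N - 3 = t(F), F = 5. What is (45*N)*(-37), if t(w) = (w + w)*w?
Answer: -88245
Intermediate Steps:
t(w) = 2*w² (t(w) = (2*w)*w = 2*w²)
N = 53 (N = 3 + 2*5² = 3 + 2*25 = 3 + 50 = 53)
(45*N)*(-37) = (45*53)*(-37) = 2385*(-37) = -88245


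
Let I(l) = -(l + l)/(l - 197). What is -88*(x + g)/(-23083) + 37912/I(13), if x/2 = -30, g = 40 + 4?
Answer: 80511269728/300079 ≈ 2.6830e+5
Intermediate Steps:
g = 44
x = -60 (x = 2*(-30) = -60)
I(l) = -2*l/(-197 + l)
-88*(x + g)/(-23083) + 37912/I(13) = -88*(-60 + 44)/(-23083) + 37912/((-2*13/(-197 + 13))) = -88*(-16)*(-1/23083) + 37912/((-2*13/(-184))) = 1408*(-1/23083) + 37912/((-2*13*(-1/184))) = -1408/23083 + 37912/(13/92) = -1408/23083 + 37912*(92/13) = -1408/23083 + 3487904/13 = 80511269728/300079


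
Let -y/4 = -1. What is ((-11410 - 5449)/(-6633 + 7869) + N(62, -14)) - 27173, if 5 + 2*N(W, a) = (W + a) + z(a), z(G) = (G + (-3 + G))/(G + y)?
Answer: -83935493/3090 ≈ -27164.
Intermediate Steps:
y = 4 (y = -4*(-1) = 4)
z(G) = (-3 + 2*G)/(4 + G) (z(G) = (G + (-3 + G))/(G + 4) = (-3 + 2*G)/(4 + G))
N(W, a) = -5/2 + W/2 + a/2 + (-3 + 2*a)/(2*(4 + a)) (N(W, a) = -5/2 + ((W + a) + (-3 + 2*a)/(4 + a))/2 = -5/2 + (W + a + (-3 + 2*a)/(4 + a))/2 = -5/2 + (W/2 + a/2 + (-3 + 2*a)/(2*(4 + a))) = -5/2 + W/2 + a/2 + (-3 + 2*a)/(2*(4 + a)))
((-11410 - 5449)/(-6633 + 7869) + N(62, -14)) - 27173 = ((-11410 - 5449)/(-6633 + 7869) + (-3 + 2*(-14) + (4 - 14)*(-5 + 62 - 14))/(2*(4 - 14))) - 27173 = (-16859/1236 + (1/2)*(-3 - 28 - 10*43)/(-10)) - 27173 = (-16859*1/1236 + (1/2)*(-1/10)*(-3 - 28 - 430)) - 27173 = (-16859/1236 + (1/2)*(-1/10)*(-461)) - 27173 = (-16859/1236 + 461/20) - 27173 = 29077/3090 - 27173 = -83935493/3090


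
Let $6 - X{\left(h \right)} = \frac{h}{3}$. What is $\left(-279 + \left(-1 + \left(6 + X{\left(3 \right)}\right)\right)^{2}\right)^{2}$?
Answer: $32041$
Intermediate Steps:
$X{\left(h \right)} = 6 - \frac{h}{3}$
$\left(-279 + \left(-1 + \left(6 + X{\left(3 \right)}\right)\right)^{2}\right)^{2} = \left(-279 + \left(-1 + \left(6 + \left(6 - 1\right)\right)\right)^{2}\right)^{2} = \left(-279 + \left(-1 + \left(6 + 5\right)\right)^{2}\right)^{2} = \left(-279 + \left(-1 + 11\right)^{2}\right)^{2} = \left(-279 + 10^{2}\right)^{2} = \left(-279 + 100\right)^{2} = \left(-179\right)^{2} = 32041$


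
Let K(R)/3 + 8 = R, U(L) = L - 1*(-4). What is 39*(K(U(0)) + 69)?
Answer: 2223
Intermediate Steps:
U(L) = 4 + L (U(L) = L + 4 = 4 + L)
K(R) = -24 + 3*R
39*(K(U(0)) + 69) = 39*((-24 + 3*(4 + 0)) + 69) = 39*((-24 + 3*4) + 69) = 39*((-24 + 12) + 69) = 39*(-12 + 69) = 39*57 = 2223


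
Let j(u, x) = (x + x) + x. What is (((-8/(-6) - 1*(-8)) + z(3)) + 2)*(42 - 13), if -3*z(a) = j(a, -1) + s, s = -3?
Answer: 1160/3 ≈ 386.67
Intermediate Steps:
j(u, x) = 3*x (j(u, x) = 2*x + x = 3*x)
z(a) = 2 (z(a) = -(3*(-1) - 3)/3 = -(-3 - 3)/3 = -⅓*(-6) = 2)
(((-8/(-6) - 1*(-8)) + z(3)) + 2)*(42 - 13) = (((-8/(-6) - 1*(-8)) + 2) + 2)*(42 - 13) = (((-8*(-⅙) + 8) + 2) + 2)*29 = (((4/3 + 8) + 2) + 2)*29 = ((28/3 + 2) + 2)*29 = (34/3 + 2)*29 = (40/3)*29 = 1160/3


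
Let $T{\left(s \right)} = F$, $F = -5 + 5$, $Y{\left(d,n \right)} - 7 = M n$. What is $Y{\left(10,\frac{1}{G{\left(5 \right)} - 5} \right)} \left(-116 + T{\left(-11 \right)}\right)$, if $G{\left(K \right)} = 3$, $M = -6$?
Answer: $-1160$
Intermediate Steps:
$Y{\left(d,n \right)} = 7 - 6 n$
$F = 0$
$T{\left(s \right)} = 0$
$Y{\left(10,\frac{1}{G{\left(5 \right)} - 5} \right)} \left(-116 + T{\left(-11 \right)}\right) = \left(7 - \frac{6}{3 - 5}\right) \left(-116 + 0\right) = \left(7 - \frac{6}{-2}\right) \left(-116\right) = \left(7 - -3\right) \left(-116\right) = \left(7 + 3\right) \left(-116\right) = 10 \left(-116\right) = -1160$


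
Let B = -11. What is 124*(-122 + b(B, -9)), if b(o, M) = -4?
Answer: -15624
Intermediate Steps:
124*(-122 + b(B, -9)) = 124*(-122 - 4) = 124*(-126) = -15624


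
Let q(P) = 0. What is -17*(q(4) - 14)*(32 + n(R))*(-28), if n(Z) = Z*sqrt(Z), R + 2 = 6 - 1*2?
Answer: -213248 - 13328*sqrt(2) ≈ -2.3210e+5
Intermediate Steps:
R = 2 (R = -2 + (6 - 1*2) = -2 + (6 - 2) = -2 + 4 = 2)
n(Z) = Z**(3/2)
-17*(q(4) - 14)*(32 + n(R))*(-28) = -17*(0 - 14)*(32 + 2**(3/2))*(-28) = -(-238)*(32 + 2*sqrt(2))*(-28) = -17*(-448 - 28*sqrt(2))*(-28) = (7616 + 476*sqrt(2))*(-28) = -213248 - 13328*sqrt(2)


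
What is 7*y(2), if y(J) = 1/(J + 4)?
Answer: 7/6 ≈ 1.1667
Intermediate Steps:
y(J) = 1/(4 + J)
7*y(2) = 7/(4 + 2) = 7/6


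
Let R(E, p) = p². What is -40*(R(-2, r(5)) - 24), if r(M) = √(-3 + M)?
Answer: 880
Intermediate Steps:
-40*(R(-2, r(5)) - 24) = -40*((√(-3 + 5))² - 24) = -40*((√2)² - 24) = -40*(2 - 24) = -40*(-22) = 880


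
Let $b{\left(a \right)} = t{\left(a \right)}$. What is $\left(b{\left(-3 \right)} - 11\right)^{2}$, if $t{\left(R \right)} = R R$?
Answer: $4$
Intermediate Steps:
$t{\left(R \right)} = R^{2}$
$b{\left(a \right)} = a^{2}$
$\left(b{\left(-3 \right)} - 11\right)^{2} = \left(\left(-3\right)^{2} - 11\right)^{2} = \left(9 - 11\right)^{2} = \left(-2\right)^{2} = 4$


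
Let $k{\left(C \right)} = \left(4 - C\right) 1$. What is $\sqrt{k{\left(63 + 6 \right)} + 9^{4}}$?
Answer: $4 \sqrt{406} \approx 80.598$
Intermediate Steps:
$k{\left(C \right)} = 4 - C$
$\sqrt{k{\left(63 + 6 \right)} + 9^{4}} = \sqrt{\left(4 - \left(63 + 6\right)\right) + 9^{4}} = \sqrt{\left(4 - 69\right) + 6561} = \sqrt{-65 + 6561} = \sqrt{6496} = 4 \sqrt{406}$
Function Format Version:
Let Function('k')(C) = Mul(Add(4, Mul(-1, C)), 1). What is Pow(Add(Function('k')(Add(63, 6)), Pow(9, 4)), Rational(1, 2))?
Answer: Mul(4, Pow(406, Rational(1, 2))) ≈ 80.598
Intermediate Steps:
Function('k')(C) = Add(4, Mul(-1, C))
Pow(Add(Function('k')(Add(63, 6)), Pow(9, 4)), Rational(1, 2)) = Pow(Add(Add(4, Mul(-1, Add(63, 6))), Pow(9, 4)), Rational(1, 2)) = Pow(Add(Add(4, Mul(-1, 69)), 6561), Rational(1, 2)) = Pow(Add(Add(4, -69), 6561), Rational(1, 2)) = Pow(Add(-65, 6561), Rational(1, 2)) = Pow(6496, Rational(1, 2)) = Mul(4, Pow(406, Rational(1, 2)))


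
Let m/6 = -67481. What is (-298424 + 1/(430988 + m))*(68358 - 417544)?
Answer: 1359985756683471/13051 ≈ 1.0421e+11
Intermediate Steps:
m = -404886 (m = 6*(-67481) = -404886)
(-298424 + 1/(430988 + m))*(68358 - 417544) = (-298424 + 1/(430988 - 404886))*(68358 - 417544) = (-298424 + 1/26102)*(-349186) = -7789463247/26102*(-349186) = 1359985756683471/13051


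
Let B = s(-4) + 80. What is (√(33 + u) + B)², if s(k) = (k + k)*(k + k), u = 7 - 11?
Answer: (144 + √29)² ≈ 22316.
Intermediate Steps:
u = -4
s(k) = 4*k² (s(k) = (2*k)*(2*k) = 4*k²)
B = 144 (B = 4*(-4)² + 80 = 4*16 + 80 = 64 + 80 = 144)
(√(33 + u) + B)² = (√(33 - 4) + 144)² = (√29 + 144)² = (144 + √29)²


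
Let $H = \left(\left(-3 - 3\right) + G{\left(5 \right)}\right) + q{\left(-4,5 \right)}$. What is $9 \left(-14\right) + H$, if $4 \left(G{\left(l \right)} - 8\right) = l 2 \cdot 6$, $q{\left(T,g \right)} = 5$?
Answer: $-104$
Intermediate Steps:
$G{\left(l \right)} = 8 + 3 l$ ($G{\left(l \right)} = 8 + \frac{l 2 \cdot 6}{4} = 8 + \frac{2 l 6}{4} = 8 + \frac{12 l}{4} = 8 + 3 l$)
$H = 22$ ($H = \left(\left(-3 - 3\right) + \left(8 + 3 \cdot 5\right)\right) + 5 = \left(\left(-3 - 3\right) + \left(8 + 15\right)\right) + 5 = \left(-6 + 23\right) + 5 = 17 + 5 = 22$)
$9 \left(-14\right) + H = 9 \left(-14\right) + 22 = -126 + 22 = -104$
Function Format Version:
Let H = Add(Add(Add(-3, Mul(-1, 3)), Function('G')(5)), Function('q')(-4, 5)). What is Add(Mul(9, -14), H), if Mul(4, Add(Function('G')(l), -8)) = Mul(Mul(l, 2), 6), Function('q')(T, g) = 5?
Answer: -104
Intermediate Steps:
Function('G')(l) = Add(8, Mul(3, l)) (Function('G')(l) = Add(8, Mul(Rational(1, 4), Mul(Mul(l, 2), 6))) = Add(8, Mul(Rational(1, 4), Mul(Mul(2, l), 6))) = Add(8, Mul(Rational(1, 4), Mul(12, l))) = Add(8, Mul(3, l)))
H = 22 (H = Add(Add(Add(-3, Mul(-1, 3)), Add(8, Mul(3, 5))), 5) = Add(Add(Add(-3, -3), Add(8, 15)), 5) = Add(Add(-6, 23), 5) = Add(17, 5) = 22)
Add(Mul(9, -14), H) = Add(Mul(9, -14), 22) = Add(-126, 22) = -104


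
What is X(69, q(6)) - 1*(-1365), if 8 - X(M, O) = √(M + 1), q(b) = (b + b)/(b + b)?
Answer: 1373 - √70 ≈ 1364.6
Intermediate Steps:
q(b) = 1 (q(b) = (2*b)/((2*b)) = (2*b)*(1/(2*b)) = 1)
X(M, O) = 8 - √(1 + M) (X(M, O) = 8 - √(M + 1) = 8 - √(1 + M))
X(69, q(6)) - 1*(-1365) = (8 - √(1 + 69)) - 1*(-1365) = (8 - √70) + 1365 = 1373 - √70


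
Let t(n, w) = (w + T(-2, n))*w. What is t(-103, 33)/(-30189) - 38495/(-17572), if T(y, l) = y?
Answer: 381383133/176827036 ≈ 2.1568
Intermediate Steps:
t(n, w) = w*(-2 + w) (t(n, w) = (w - 2)*w = (-2 + w)*w = w*(-2 + w))
t(-103, 33)/(-30189) - 38495/(-17572) = (33*(-2 + 33))/(-30189) - 38495/(-17572) = (33*31)*(-1/30189) - 38495*(-1/17572) = 1023*(-1/30189) + 38495/17572 = -341/10063 + 38495/17572 = 381383133/176827036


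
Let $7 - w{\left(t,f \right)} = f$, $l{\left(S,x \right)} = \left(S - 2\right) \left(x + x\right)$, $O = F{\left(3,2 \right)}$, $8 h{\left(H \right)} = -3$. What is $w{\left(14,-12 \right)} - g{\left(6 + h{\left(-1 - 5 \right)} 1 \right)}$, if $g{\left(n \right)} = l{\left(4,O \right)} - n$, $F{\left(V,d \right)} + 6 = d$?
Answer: $\frac{325}{8} \approx 40.625$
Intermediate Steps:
$h{\left(H \right)} = - \frac{3}{8}$ ($h{\left(H \right)} = \frac{1}{8} \left(-3\right) = - \frac{3}{8}$)
$F{\left(V,d \right)} = -6 + d$
$O = -4$ ($O = -6 + 2 = -4$)
$l{\left(S,x \right)} = 2 x \left(-2 + S\right)$ ($l{\left(S,x \right)} = \left(-2 + S\right) 2 x = 2 x \left(-2 + S\right)$)
$w{\left(t,f \right)} = 7 - f$
$g{\left(n \right)} = -16 - n$ ($g{\left(n \right)} = 2 \left(-4\right) \left(-2 + 4\right) - n = 2 \left(-4\right) 2 - n = -16 - n$)
$w{\left(14,-12 \right)} - g{\left(6 + h{\left(-1 - 5 \right)} 1 \right)} = \left(7 - -12\right) - \left(-16 - \left(6 - \frac{3}{8}\right)\right) = \left(7 + 12\right) - \left(-16 - \left(6 - \frac{3}{8}\right)\right) = 19 - \left(-16 - \frac{45}{8}\right) = 19 - - \frac{173}{8} = 19 + \frac{173}{8} = \frac{325}{8}$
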